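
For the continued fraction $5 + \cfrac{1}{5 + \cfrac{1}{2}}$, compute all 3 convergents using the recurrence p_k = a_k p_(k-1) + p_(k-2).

Using the convergent recurrence p_i = a_i*p_{i-1} + p_{i-2}, q_i = a_i*q_{i-1} + q_{i-2} with p_{-2}=0, p_{-1}=1, q_{-2}=1, q_{-1}=0:
  i=0: a_0=5, p_0 = 5*1 + 0 = 5, q_0 = 5*0 + 1 = 1.
  i=1: a_1=5, p_1 = 5*5 + 1 = 26, q_1 = 5*1 + 0 = 5.
  i=2: a_2=2, p_2 = 2*26 + 5 = 57, q_2 = 2*5 + 1 = 11.

5/1, 26/5, 57/11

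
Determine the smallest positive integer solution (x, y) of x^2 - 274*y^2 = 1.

(x, y) = (3959299, 239190)

First expand sqrt(274) as a continued fraction. With x_i = (sqrt(274) + m_i)/d_i and (m_0, d_0) = (0, 1): a_0 = floor(sqrt(274)) = 16, since 16^2 = 256 <= 274 < 289 = 17^2.
Iterate m_{i+1} = d_i*a_i - m_i, d_{i+1} = (274 - m_{i+1}^2)/d_i, a_{i+1} = floor((a_0 + m_{i+1})/d_{i+1}):
  m_1 = 1*16 - 0 = 16, d_1 = (274 - 16^2)/1 = 18/1 = 18, a_1 = floor((16 + 16)/18) = 1.
  m_2 = 18*1 - 16 = 2, d_2 = (274 - 2^2)/18 = 270/18 = 15, a_2 = floor((16 + 2)/15) = 1.
  m_3 = 15*1 - 2 = 13, d_3 = (274 - 13^2)/15 = 105/15 = 7, a_3 = floor((16 + 13)/7) = 4.
  m_4 = 7*4 - 13 = 15, d_4 = (274 - 15^2)/7 = 49/7 = 7, a_4 = floor((16 + 15)/7) = 4.
  m_5 = 7*4 - 15 = 13, d_5 = (274 - 13^2)/7 = 105/7 = 15, a_5 = floor((16 + 13)/15) = 1.
  m_6 = 15*1 - 13 = 2, d_6 = (274 - 2^2)/15 = 270/15 = 18, a_6 = floor((16 + 2)/18) = 1.
  m_7 = 18*1 - 2 = 16, d_7 = (274 - 16^2)/18 = 18/18 = 1, a_7 = floor((16 + 16)/1) = 32.
  m_8 = 1*32 - 16 = 16, d_8 = (274 - 16^2)/1 = 18/1 = 18: (m_8, d_8) = (m_1, d_1) = (16, 18), so from here the quotients repeat a_1, ..., a_7; the period length is 7.
So sqrt(274) = [16; (1, 1, 4, 4, 1, 1, 32)] with period length k = 7.
k is odd, so (p_{k-1}, q_{k-1}) only solves x^2 - 274y^2 = -1 and the fundamental solution of x^2 - 274y^2 = 1 is (p_{2k-1}, q_{2k-1}) = (p_13, q_13); compute convergents through index 13, running through the period twice.
Convergents (p_i = a_i*p_{i-1} + p_{i-2}, q_i = a_i*q_{i-1} + q_{i-2} with p_{-2}=0, p_{-1}=1, q_{-2}=1, q_{-1}=0):
  i=0: a_0=16, p_0 = 16*1 + 0 = 16, q_0 = 16*0 + 1 = 1.
  i=1: a_1=1, p_1 = 1*16 + 1 = 17, q_1 = 1*1 + 0 = 1.
  i=2: a_2=1, p_2 = 1*17 + 16 = 33, q_2 = 1*1 + 1 = 2.
  i=3: a_3=4, p_3 = 4*33 + 17 = 149, q_3 = 4*2 + 1 = 9.
  i=4: a_4=4, p_4 = 4*149 + 33 = 629, q_4 = 4*9 + 2 = 38.
  i=5: a_5=1, p_5 = 1*629 + 149 = 778, q_5 = 1*38 + 9 = 47.
  i=6: a_6=1, p_6 = 1*778 + 629 = 1407, q_6 = 1*47 + 38 = 85.
  i=7: a_7=32, p_7 = 32*1407 + 778 = 45802, q_7 = 32*85 + 47 = 2767.
  i=8: a_8=1, p_8 = 1*45802 + 1407 = 47209, q_8 = 1*2767 + 85 = 2852.
  i=9: a_9=1, p_9 = 1*47209 + 45802 = 93011, q_9 = 1*2852 + 2767 = 5619.
  i=10: a_10=4, p_10 = 4*93011 + 47209 = 419253, q_10 = 4*5619 + 2852 = 25328.
  i=11: a_11=4, p_11 = 4*419253 + 93011 = 1770023, q_11 = 4*25328 + 5619 = 106931.
  i=12: a_12=1, p_12 = 1*1770023 + 419253 = 2189276, q_12 = 1*106931 + 25328 = 132259.
  i=13: a_13=1, p_13 = 1*2189276 + 1770023 = 3959299, q_13 = 1*132259 + 106931 = 239190.
Indeed p_6^2 - 274*q_6^2 = 1979649 - 1979650 = -1, not +1.
Check: 3959299^2 - 274*239190^2 = 15676048571401 - 15676048571400 = 1, so (x, y) = (3959299, 239190) solves the equation, and by the theorem it is the least positive solution.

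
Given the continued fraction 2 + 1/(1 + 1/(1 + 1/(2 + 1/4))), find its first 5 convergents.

Using the convergent recurrence p_i = a_i*p_{i-1} + p_{i-2}, q_i = a_i*q_{i-1} + q_{i-2} with p_{-2}=0, p_{-1}=1, q_{-2}=1, q_{-1}=0:
  i=0: a_0=2, p_0 = 2*1 + 0 = 2, q_0 = 2*0 + 1 = 1.
  i=1: a_1=1, p_1 = 1*2 + 1 = 3, q_1 = 1*1 + 0 = 1.
  i=2: a_2=1, p_2 = 1*3 + 2 = 5, q_2 = 1*1 + 1 = 2.
  i=3: a_3=2, p_3 = 2*5 + 3 = 13, q_3 = 2*2 + 1 = 5.
  i=4: a_4=4, p_4 = 4*13 + 5 = 57, q_4 = 4*5 + 2 = 22.

2/1, 3/1, 5/2, 13/5, 57/22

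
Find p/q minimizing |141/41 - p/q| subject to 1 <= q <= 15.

Expand x = 141/41 as a continued fraction with the Euclidean algorithm:
  141 = 3*41 + 18, so a_0 = 3.
  41 = 2*18 + 5, so a_1 = 2.
  18 = 3*5 + 3, so a_2 = 3.
  5 = 1*3 + 2, so a_3 = 1.
  3 = 1*2 + 1, so a_4 = 1.
  2 = 2*1 + 0, so a_5 = 2.
so x = [3; 2, 3, 1, 1, 2].
Convergents (p_i = a_i*p_{i-1} + p_{i-2}, q_i = a_i*q_{i-1} + q_{i-2} with p_{-2}=0, p_{-1}=1, q_{-2}=1, q_{-1}=0), until the denominator exceeds 15:
  i=0: a_0=3, p_0 = 3*1 + 0 = 3, q_0 = 3*0 + 1 = 1.
  i=1: a_1=2, p_1 = 2*3 + 1 = 7, q_1 = 2*1 + 0 = 2.
  i=2: a_2=3, p_2 = 3*7 + 3 = 24, q_2 = 3*2 + 1 = 7.
  i=3: a_3=1, p_3 = 1*24 + 7 = 31, q_3 = 1*7 + 2 = 9.
  i=4: a_4=1, p_4 = 1*31 + 24 = 55, q_4 = 1*9 + 7 = 16.
q_4 = 16 > 15, so the last convergent with denominator <= 15 is p_3/q_3 = 31/9.
The closest fraction with denominator <= 15 is either p_3/q_3 or the intermediate fraction (k*p_3 + p_2)/(k*q_3 + q_2) with the largest k >= 1 whose denominator stays <= 15; these approach x as k grows, and every other convergent or intermediate fraction in range is farther away.
Largest k: floor((15 - q_2)/q_3) = floor((15 - 7)/9) = 0.
Since k = 0, no intermediate fraction beyond p_3/q_3 has denominator <= 15, so the convergent 31/9 is the closest (its error is |141*9 - 31*41|/(41*9) = 2/369).

31/9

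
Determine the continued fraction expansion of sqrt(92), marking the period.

[9; (1, 1, 2, 4, 2, 1, 1, 18)]

Write x_i = (sqrt(92) + m_i)/d_i with (m_0, d_0) = (0, 1). a_0 = floor(sqrt(92)) = 9, since 9^2 = 81 <= 92 < 100 = 10^2.
Iterate m_{i+1} = d_i*a_i - m_i, d_{i+1} = (92 - m_{i+1}^2)/d_i, a_{i+1} = floor((a_0 + m_{i+1})/d_{i+1}):
  m_1 = 1*9 - 0 = 9, d_1 = (92 - 9^2)/1 = 11/1 = 11, a_1 = floor((9 + 9)/11) = 1.
  m_2 = 11*1 - 9 = 2, d_2 = (92 - 2^2)/11 = 88/11 = 8, a_2 = floor((9 + 2)/8) = 1.
  m_3 = 8*1 - 2 = 6, d_3 = (92 - 6^2)/8 = 56/8 = 7, a_3 = floor((9 + 6)/7) = 2.
  m_4 = 7*2 - 6 = 8, d_4 = (92 - 8^2)/7 = 28/7 = 4, a_4 = floor((9 + 8)/4) = 4.
  m_5 = 4*4 - 8 = 8, d_5 = (92 - 8^2)/4 = 28/4 = 7, a_5 = floor((9 + 8)/7) = 2.
  m_6 = 7*2 - 8 = 6, d_6 = (92 - 6^2)/7 = 56/7 = 8, a_6 = floor((9 + 6)/8) = 1.
  m_7 = 8*1 - 6 = 2, d_7 = (92 - 2^2)/8 = 88/8 = 11, a_7 = floor((9 + 2)/11) = 1.
  m_8 = 11*1 - 2 = 9, d_8 = (92 - 9^2)/11 = 11/11 = 1, a_8 = floor((9 + 9)/1) = 18.
  m_9 = 1*18 - 9 = 9, d_9 = (92 - 9^2)/1 = 11/1 = 11: (m_9, d_9) = (m_1, d_1) = (9, 11), so from here the quotients repeat a_1, ..., a_8; the period length is 8.
Hence the expansion of sqrt(92) is a_0 = 9 followed by the repeating block 1, 1, 2, 4, 2, 1, 1, 18 (period 8).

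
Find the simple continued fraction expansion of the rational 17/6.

[2; 1, 5]

Run the Euclidean algorithm on 17 and 6; the successive quotients are the partial quotients a_0, a_1, ... (each step inverts the fractional part left over by the previous one):
  17 = 2*6 + 5, so a_0 = 2.
  6 = 1*5 + 1, so a_1 = 1.
  5 = 5*1 + 0, so a_2 = 5.
The remainder reaches 0 after 3 divisions, so the expansion has 3 partial quotients, read off in order.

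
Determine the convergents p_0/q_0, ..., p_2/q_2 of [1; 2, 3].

1/1, 3/2, 10/7

Using the convergent recurrence p_i = a_i*p_{i-1} + p_{i-2}, q_i = a_i*q_{i-1} + q_{i-2} with p_{-2}=0, p_{-1}=1, q_{-2}=1, q_{-1}=0:
  i=0: a_0=1, p_0 = 1*1 + 0 = 1, q_0 = 1*0 + 1 = 1.
  i=1: a_1=2, p_1 = 2*1 + 1 = 3, q_1 = 2*1 + 0 = 2.
  i=2: a_2=3, p_2 = 3*3 + 1 = 10, q_2 = 3*2 + 1 = 7.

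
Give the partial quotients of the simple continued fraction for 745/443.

Run the Euclidean algorithm on 745 and 443; the successive quotients are the partial quotients a_0, a_1, ... (each step inverts the fractional part left over by the previous one):
  745 = 1*443 + 302, so a_0 = 1.
  443 = 1*302 + 141, so a_1 = 1.
  302 = 2*141 + 20, so a_2 = 2.
  141 = 7*20 + 1, so a_3 = 7.
  20 = 20*1 + 0, so a_4 = 20.
The remainder reaches 0 after 5 divisions, so the expansion has 5 partial quotients, read off in order.

[1; 1, 2, 7, 20]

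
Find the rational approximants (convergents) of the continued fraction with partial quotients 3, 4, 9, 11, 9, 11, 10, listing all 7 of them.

3/1, 13/4, 120/37, 1333/411, 12117/3736, 134620/41507, 1358317/418806

Using the convergent recurrence p_i = a_i*p_{i-1} + p_{i-2}, q_i = a_i*q_{i-1} + q_{i-2} with p_{-2}=0, p_{-1}=1, q_{-2}=1, q_{-1}=0:
  i=0: a_0=3, p_0 = 3*1 + 0 = 3, q_0 = 3*0 + 1 = 1.
  i=1: a_1=4, p_1 = 4*3 + 1 = 13, q_1 = 4*1 + 0 = 4.
  i=2: a_2=9, p_2 = 9*13 + 3 = 120, q_2 = 9*4 + 1 = 37.
  i=3: a_3=11, p_3 = 11*120 + 13 = 1333, q_3 = 11*37 + 4 = 411.
  i=4: a_4=9, p_4 = 9*1333 + 120 = 12117, q_4 = 9*411 + 37 = 3736.
  i=5: a_5=11, p_5 = 11*12117 + 1333 = 134620, q_5 = 11*3736 + 411 = 41507.
  i=6: a_6=10, p_6 = 10*134620 + 12117 = 1358317, q_6 = 10*41507 + 3736 = 418806.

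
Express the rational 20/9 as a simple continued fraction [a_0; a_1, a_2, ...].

Run the Euclidean algorithm on 20 and 9; the successive quotients are the partial quotients a_0, a_1, ... (each step inverts the fractional part left over by the previous one):
  20 = 2*9 + 2, so a_0 = 2.
  9 = 4*2 + 1, so a_1 = 4.
  2 = 2*1 + 0, so a_2 = 2.
The remainder reaches 0 after 3 divisions, so the expansion has 3 partial quotients, read off in order.

[2; 4, 2]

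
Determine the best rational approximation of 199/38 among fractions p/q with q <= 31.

Expand x = 199/38 as a continued fraction with the Euclidean algorithm:
  199 = 5*38 + 9, so a_0 = 5.
  38 = 4*9 + 2, so a_1 = 4.
  9 = 4*2 + 1, so a_2 = 4.
  2 = 2*1 + 0, so a_3 = 2.
so x = [5; 4, 4, 2].
Convergents (p_i = a_i*p_{i-1} + p_{i-2}, q_i = a_i*q_{i-1} + q_{i-2} with p_{-2}=0, p_{-1}=1, q_{-2}=1, q_{-1}=0), until the denominator exceeds 31:
  i=0: a_0=5, p_0 = 5*1 + 0 = 5, q_0 = 5*0 + 1 = 1.
  i=1: a_1=4, p_1 = 4*5 + 1 = 21, q_1 = 4*1 + 0 = 4.
  i=2: a_2=4, p_2 = 4*21 + 5 = 89, q_2 = 4*4 + 1 = 17.
  i=3: a_3=2, p_3 = 2*89 + 21 = 199, q_3 = 2*17 + 4 = 38.
q_3 = 38 > 31, so the last convergent with denominator <= 31 is p_2/q_2 = 89/17.
The closest fraction with denominator <= 31 is either p_2/q_2 or the intermediate fraction (k*p_2 + p_1)/(k*q_2 + q_1) with the largest k >= 1 whose denominator stays <= 31; these approach x as k grows, and every other convergent or intermediate fraction in range is farther away.
Largest k: floor((31 - q_1)/q_2) = floor((31 - 4)/17) = 1.
That gives (1*89 + 21)/(1*17 + 4) = 110/21.
Compare the errors: |x - 89/17| = |199*17 - 89*38|/(38*17) = 1/646, and |x - 110/21| = |199*21 - 110*38|/(38*21) = 1/798.
Cross-multiplying, 1*646 = 646 < 798 = 1*798, so 1/798 is smaller: the intermediate fraction 110/21 is closer to x than 89/17.

110/21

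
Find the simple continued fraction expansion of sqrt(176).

Write x_i = (sqrt(176) + m_i)/d_i with (m_0, d_0) = (0, 1). a_0 = floor(sqrt(176)) = 13, since 13^2 = 169 <= 176 < 196 = 14^2.
Iterate m_{i+1} = d_i*a_i - m_i, d_{i+1} = (176 - m_{i+1}^2)/d_i, a_{i+1} = floor((a_0 + m_{i+1})/d_{i+1}):
  m_1 = 1*13 - 0 = 13, d_1 = (176 - 13^2)/1 = 7/1 = 7, a_1 = floor((13 + 13)/7) = 3.
  m_2 = 7*3 - 13 = 8, d_2 = (176 - 8^2)/7 = 112/7 = 16, a_2 = floor((13 + 8)/16) = 1.
  m_3 = 16*1 - 8 = 8, d_3 = (176 - 8^2)/16 = 112/16 = 7, a_3 = floor((13 + 8)/7) = 3.
  m_4 = 7*3 - 8 = 13, d_4 = (176 - 13^2)/7 = 7/7 = 1, a_4 = floor((13 + 13)/1) = 26.
  m_5 = 1*26 - 13 = 13, d_5 = (176 - 13^2)/1 = 7/1 = 7: (m_5, d_5) = (m_1, d_1) = (13, 7), so from here the quotients repeat a_1, ..., a_4; the period length is 4.
Hence the expansion of sqrt(176) is a_0 = 13 followed by the repeating block 3, 1, 3, 26 (period 4).

[13; (3, 1, 3, 26)]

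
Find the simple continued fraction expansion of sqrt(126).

[11; (4, 2, 4, 22)]

Write x_i = (sqrt(126) + m_i)/d_i with (m_0, d_0) = (0, 1). a_0 = floor(sqrt(126)) = 11, since 11^2 = 121 <= 126 < 144 = 12^2.
Iterate m_{i+1} = d_i*a_i - m_i, d_{i+1} = (126 - m_{i+1}^2)/d_i, a_{i+1} = floor((a_0 + m_{i+1})/d_{i+1}):
  m_1 = 1*11 - 0 = 11, d_1 = (126 - 11^2)/1 = 5/1 = 5, a_1 = floor((11 + 11)/5) = 4.
  m_2 = 5*4 - 11 = 9, d_2 = (126 - 9^2)/5 = 45/5 = 9, a_2 = floor((11 + 9)/9) = 2.
  m_3 = 9*2 - 9 = 9, d_3 = (126 - 9^2)/9 = 45/9 = 5, a_3 = floor((11 + 9)/5) = 4.
  m_4 = 5*4 - 9 = 11, d_4 = (126 - 11^2)/5 = 5/5 = 1, a_4 = floor((11 + 11)/1) = 22.
  m_5 = 1*22 - 11 = 11, d_5 = (126 - 11^2)/1 = 5/1 = 5: (m_5, d_5) = (m_1, d_1) = (11, 5), so from here the quotients repeat a_1, ..., a_4; the period length is 4.
Hence the expansion of sqrt(126) is a_0 = 11 followed by the repeating block 4, 2, 4, 22 (period 4).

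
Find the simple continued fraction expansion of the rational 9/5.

Run the Euclidean algorithm on 9 and 5; the successive quotients are the partial quotients a_0, a_1, ... (each step inverts the fractional part left over by the previous one):
  9 = 1*5 + 4, so a_0 = 1.
  5 = 1*4 + 1, so a_1 = 1.
  4 = 4*1 + 0, so a_2 = 4.
The remainder reaches 0 after 3 divisions, so the expansion has 3 partial quotients, read off in order.

[1; 1, 4]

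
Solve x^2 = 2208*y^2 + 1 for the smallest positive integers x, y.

First expand sqrt(2208) as a continued fraction. With x_i = (sqrt(2208) + m_i)/d_i and (m_0, d_0) = (0, 1): a_0 = floor(sqrt(2208)) = 46, since 46^2 = 2116 <= 2208 < 2209 = 47^2.
Iterate m_{i+1} = d_i*a_i - m_i, d_{i+1} = (2208 - m_{i+1}^2)/d_i, a_{i+1} = floor((a_0 + m_{i+1})/d_{i+1}):
  m_1 = 1*46 - 0 = 46, d_1 = (2208 - 46^2)/1 = 92/1 = 92, a_1 = floor((46 + 46)/92) = 1.
  m_2 = 92*1 - 46 = 46, d_2 = (2208 - 46^2)/92 = 92/92 = 1, a_2 = floor((46 + 46)/1) = 92.
  m_3 = 1*92 - 46 = 46, d_3 = (2208 - 46^2)/1 = 92/1 = 92: (m_3, d_3) = (m_1, d_1) = (46, 92), so from here the quotients repeat a_1, a_2; the period length is 2.
So sqrt(2208) = [46; (1, 92)] with period length k = 2.
k is even, so the fundamental solution of x^2 - 2208y^2 = 1 is (p_{k-1}, q_{k-1}) = (p_1, q_1); compute convergents through index 1.
Convergents (p_i = a_i*p_{i-1} + p_{i-2}, q_i = a_i*q_{i-1} + q_{i-2} with p_{-2}=0, p_{-1}=1, q_{-2}=1, q_{-1}=0):
  i=0: a_0=46, p_0 = 46*1 + 0 = 46, q_0 = 46*0 + 1 = 1.
  i=1: a_1=1, p_1 = 1*46 + 1 = 47, q_1 = 1*1 + 0 = 1.
Check: 47^2 - 2208*1^2 = 2209 - 2208 = 1, so (x, y) = (47, 1) solves the equation, and by the theorem it is the least positive solution.

(x, y) = (47, 1)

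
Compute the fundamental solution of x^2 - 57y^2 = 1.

First expand sqrt(57) as a continued fraction. With x_i = (sqrt(57) + m_i)/d_i and (m_0, d_0) = (0, 1): a_0 = floor(sqrt(57)) = 7, since 7^2 = 49 <= 57 < 64 = 8^2.
Iterate m_{i+1} = d_i*a_i - m_i, d_{i+1} = (57 - m_{i+1}^2)/d_i, a_{i+1} = floor((a_0 + m_{i+1})/d_{i+1}):
  m_1 = 1*7 - 0 = 7, d_1 = (57 - 7^2)/1 = 8/1 = 8, a_1 = floor((7 + 7)/8) = 1.
  m_2 = 8*1 - 7 = 1, d_2 = (57 - 1^2)/8 = 56/8 = 7, a_2 = floor((7 + 1)/7) = 1.
  m_3 = 7*1 - 1 = 6, d_3 = (57 - 6^2)/7 = 21/7 = 3, a_3 = floor((7 + 6)/3) = 4.
  m_4 = 3*4 - 6 = 6, d_4 = (57 - 6^2)/3 = 21/3 = 7, a_4 = floor((7 + 6)/7) = 1.
  m_5 = 7*1 - 6 = 1, d_5 = (57 - 1^2)/7 = 56/7 = 8, a_5 = floor((7 + 1)/8) = 1.
  m_6 = 8*1 - 1 = 7, d_6 = (57 - 7^2)/8 = 8/8 = 1, a_6 = floor((7 + 7)/1) = 14.
  m_7 = 1*14 - 7 = 7, d_7 = (57 - 7^2)/1 = 8/1 = 8: (m_7, d_7) = (m_1, d_1) = (7, 8), so from here the quotients repeat a_1, ..., a_6; the period length is 6.
So sqrt(57) = [7; (1, 1, 4, 1, 1, 14)] with period length k = 6.
k is even, so the fundamental solution of x^2 - 57y^2 = 1 is (p_{k-1}, q_{k-1}) = (p_5, q_5); compute convergents through index 5.
Convergents (p_i = a_i*p_{i-1} + p_{i-2}, q_i = a_i*q_{i-1} + q_{i-2} with p_{-2}=0, p_{-1}=1, q_{-2}=1, q_{-1}=0):
  i=0: a_0=7, p_0 = 7*1 + 0 = 7, q_0 = 7*0 + 1 = 1.
  i=1: a_1=1, p_1 = 1*7 + 1 = 8, q_1 = 1*1 + 0 = 1.
  i=2: a_2=1, p_2 = 1*8 + 7 = 15, q_2 = 1*1 + 1 = 2.
  i=3: a_3=4, p_3 = 4*15 + 8 = 68, q_3 = 4*2 + 1 = 9.
  i=4: a_4=1, p_4 = 1*68 + 15 = 83, q_4 = 1*9 + 2 = 11.
  i=5: a_5=1, p_5 = 1*83 + 68 = 151, q_5 = 1*11 + 9 = 20.
Check: 151^2 - 57*20^2 = 22801 - 22800 = 1, so (x, y) = (151, 20) solves the equation, and by the theorem it is the least positive solution.

(x, y) = (151, 20)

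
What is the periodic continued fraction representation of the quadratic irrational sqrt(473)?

[21; (1, 2, 1, 42)]

Write x_i = (sqrt(473) + m_i)/d_i with (m_0, d_0) = (0, 1). a_0 = floor(sqrt(473)) = 21, since 21^2 = 441 <= 473 < 484 = 22^2.
Iterate m_{i+1} = d_i*a_i - m_i, d_{i+1} = (473 - m_{i+1}^2)/d_i, a_{i+1} = floor((a_0 + m_{i+1})/d_{i+1}):
  m_1 = 1*21 - 0 = 21, d_1 = (473 - 21^2)/1 = 32/1 = 32, a_1 = floor((21 + 21)/32) = 1.
  m_2 = 32*1 - 21 = 11, d_2 = (473 - 11^2)/32 = 352/32 = 11, a_2 = floor((21 + 11)/11) = 2.
  m_3 = 11*2 - 11 = 11, d_3 = (473 - 11^2)/11 = 352/11 = 32, a_3 = floor((21 + 11)/32) = 1.
  m_4 = 32*1 - 11 = 21, d_4 = (473 - 21^2)/32 = 32/32 = 1, a_4 = floor((21 + 21)/1) = 42.
  m_5 = 1*42 - 21 = 21, d_5 = (473 - 21^2)/1 = 32/1 = 32: (m_5, d_5) = (m_1, d_1) = (21, 32), so from here the quotients repeat a_1, ..., a_4; the period length is 4.
Hence the expansion of sqrt(473) is a_0 = 21 followed by the repeating block 1, 2, 1, 42 (period 4).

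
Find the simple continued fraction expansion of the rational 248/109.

Run the Euclidean algorithm on 248 and 109; the successive quotients are the partial quotients a_0, a_1, ... (each step inverts the fractional part left over by the previous one):
  248 = 2*109 + 30, so a_0 = 2.
  109 = 3*30 + 19, so a_1 = 3.
  30 = 1*19 + 11, so a_2 = 1.
  19 = 1*11 + 8, so a_3 = 1.
  11 = 1*8 + 3, so a_4 = 1.
  8 = 2*3 + 2, so a_5 = 2.
  3 = 1*2 + 1, so a_6 = 1.
  2 = 2*1 + 0, so a_7 = 2.
The remainder reaches 0 after 8 divisions, so the expansion has 8 partial quotients, read off in order.

[2; 3, 1, 1, 1, 2, 1, 2]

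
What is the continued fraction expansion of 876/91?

Run the Euclidean algorithm on 876 and 91; the successive quotients are the partial quotients a_0, a_1, ... (each step inverts the fractional part left over by the previous one):
  876 = 9*91 + 57, so a_0 = 9.
  91 = 1*57 + 34, so a_1 = 1.
  57 = 1*34 + 23, so a_2 = 1.
  34 = 1*23 + 11, so a_3 = 1.
  23 = 2*11 + 1, so a_4 = 2.
  11 = 11*1 + 0, so a_5 = 11.
The remainder reaches 0 after 6 divisions, so the expansion has 6 partial quotients, read off in order.

[9; 1, 1, 1, 2, 11]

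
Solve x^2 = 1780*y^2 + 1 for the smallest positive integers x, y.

(x, y) = (43468489, 1030302)

First expand sqrt(1780) as a continued fraction. With x_i = (sqrt(1780) + m_i)/d_i and (m_0, d_0) = (0, 1): a_0 = floor(sqrt(1780)) = 42, since 42^2 = 1764 <= 1780 < 1849 = 43^2.
Iterate m_{i+1} = d_i*a_i - m_i, d_{i+1} = (1780 - m_{i+1}^2)/d_i, a_{i+1} = floor((a_0 + m_{i+1})/d_{i+1}):
  m_1 = 1*42 - 0 = 42, d_1 = (1780 - 42^2)/1 = 16/1 = 16, a_1 = floor((42 + 42)/16) = 5.
  m_2 = 16*5 - 42 = 38, d_2 = (1780 - 38^2)/16 = 336/16 = 21, a_2 = floor((42 + 38)/21) = 3.
  m_3 = 21*3 - 38 = 25, d_3 = (1780 - 25^2)/21 = 1155/21 = 55, a_3 = floor((42 + 25)/55) = 1.
  m_4 = 55*1 - 25 = 30, d_4 = (1780 - 30^2)/55 = 880/55 = 16, a_4 = floor((42 + 30)/16) = 4.
  m_5 = 16*4 - 30 = 34, d_5 = (1780 - 34^2)/16 = 624/16 = 39, a_5 = floor((42 + 34)/39) = 1.
  m_6 = 39*1 - 34 = 5, d_6 = (1780 - 5^2)/39 = 1755/39 = 45, a_6 = floor((42 + 5)/45) = 1.
  m_7 = 45*1 - 5 = 40, d_7 = (1780 - 40^2)/45 = 180/45 = 4, a_7 = floor((42 + 40)/4) = 20.
  m_8 = 4*20 - 40 = 40, d_8 = (1780 - 40^2)/4 = 180/4 = 45, a_8 = floor((42 + 40)/45) = 1.
  m_9 = 45*1 - 40 = 5, d_9 = (1780 - 5^2)/45 = 1755/45 = 39, a_9 = floor((42 + 5)/39) = 1.
  m_10 = 39*1 - 5 = 34, d_10 = (1780 - 34^2)/39 = 624/39 = 16, a_10 = floor((42 + 34)/16) = 4.
  m_11 = 16*4 - 34 = 30, d_11 = (1780 - 30^2)/16 = 880/16 = 55, a_11 = floor((42 + 30)/55) = 1.
  m_12 = 55*1 - 30 = 25, d_12 = (1780 - 25^2)/55 = 1155/55 = 21, a_12 = floor((42 + 25)/21) = 3.
  m_13 = 21*3 - 25 = 38, d_13 = (1780 - 38^2)/21 = 336/21 = 16, a_13 = floor((42 + 38)/16) = 5.
  m_14 = 16*5 - 38 = 42, d_14 = (1780 - 42^2)/16 = 16/16 = 1, a_14 = floor((42 + 42)/1) = 84.
  m_15 = 1*84 - 42 = 42, d_15 = (1780 - 42^2)/1 = 16/1 = 16: (m_15, d_15) = (m_1, d_1) = (42, 16), so from here the quotients repeat a_1, ..., a_14; the period length is 14.
So sqrt(1780) = [42; (5, 3, 1, 4, 1, 1, 20, 1, 1, 4, 1, 3, 5, 84)] with period length k = 14.
k is even, so the fundamental solution of x^2 - 1780y^2 = 1 is (p_{k-1}, q_{k-1}) = (p_13, q_13); compute convergents through index 13.
Convergents (p_i = a_i*p_{i-1} + p_{i-2}, q_i = a_i*q_{i-1} + q_{i-2} with p_{-2}=0, p_{-1}=1, q_{-2}=1, q_{-1}=0):
  i=0: a_0=42, p_0 = 42*1 + 0 = 42, q_0 = 42*0 + 1 = 1.
  i=1: a_1=5, p_1 = 5*42 + 1 = 211, q_1 = 5*1 + 0 = 5.
  i=2: a_2=3, p_2 = 3*211 + 42 = 675, q_2 = 3*5 + 1 = 16.
  i=3: a_3=1, p_3 = 1*675 + 211 = 886, q_3 = 1*16 + 5 = 21.
  i=4: a_4=4, p_4 = 4*886 + 675 = 4219, q_4 = 4*21 + 16 = 100.
  i=5: a_5=1, p_5 = 1*4219 + 886 = 5105, q_5 = 1*100 + 21 = 121.
  i=6: a_6=1, p_6 = 1*5105 + 4219 = 9324, q_6 = 1*121 + 100 = 221.
  i=7: a_7=20, p_7 = 20*9324 + 5105 = 191585, q_7 = 20*221 + 121 = 4541.
  i=8: a_8=1, p_8 = 1*191585 + 9324 = 200909, q_8 = 1*4541 + 221 = 4762.
  i=9: a_9=1, p_9 = 1*200909 + 191585 = 392494, q_9 = 1*4762 + 4541 = 9303.
  i=10: a_10=4, p_10 = 4*392494 + 200909 = 1770885, q_10 = 4*9303 + 4762 = 41974.
  i=11: a_11=1, p_11 = 1*1770885 + 392494 = 2163379, q_11 = 1*41974 + 9303 = 51277.
  i=12: a_12=3, p_12 = 3*2163379 + 1770885 = 8261022, q_12 = 3*51277 + 41974 = 195805.
  i=13: a_13=5, p_13 = 5*8261022 + 2163379 = 43468489, q_13 = 5*195805 + 51277 = 1030302.
Check: 43468489^2 - 1780*1030302^2 = 1889509535943121 - 1889509535943120 = 1, so (x, y) = (43468489, 1030302) solves the equation, and by the theorem it is the least positive solution.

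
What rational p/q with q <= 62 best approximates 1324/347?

Expand x = 1324/347 as a continued fraction with the Euclidean algorithm:
  1324 = 3*347 + 283, so a_0 = 3.
  347 = 1*283 + 64, so a_1 = 1.
  283 = 4*64 + 27, so a_2 = 4.
  64 = 2*27 + 10, so a_3 = 2.
  27 = 2*10 + 7, so a_4 = 2.
  10 = 1*7 + 3, so a_5 = 1.
  7 = 2*3 + 1, so a_6 = 2.
  3 = 3*1 + 0, so a_7 = 3.
so x = [3; 1, 4, 2, 2, 1, 2, 3].
Convergents (p_i = a_i*p_{i-1} + p_{i-2}, q_i = a_i*q_{i-1} + q_{i-2} with p_{-2}=0, p_{-1}=1, q_{-2}=1, q_{-1}=0), until the denominator exceeds 62:
  i=0: a_0=3, p_0 = 3*1 + 0 = 3, q_0 = 3*0 + 1 = 1.
  i=1: a_1=1, p_1 = 1*3 + 1 = 4, q_1 = 1*1 + 0 = 1.
  i=2: a_2=4, p_2 = 4*4 + 3 = 19, q_2 = 4*1 + 1 = 5.
  i=3: a_3=2, p_3 = 2*19 + 4 = 42, q_3 = 2*5 + 1 = 11.
  i=4: a_4=2, p_4 = 2*42 + 19 = 103, q_4 = 2*11 + 5 = 27.
  i=5: a_5=1, p_5 = 1*103 + 42 = 145, q_5 = 1*27 + 11 = 38.
  i=6: a_6=2, p_6 = 2*145 + 103 = 393, q_6 = 2*38 + 27 = 103.
q_6 = 103 > 62, so the last convergent with denominator <= 62 is p_5/q_5 = 145/38.
The closest fraction with denominator <= 62 is either p_5/q_5 or the intermediate fraction (k*p_5 + p_4)/(k*q_5 + q_4) with the largest k >= 1 whose denominator stays <= 62; these approach x as k grows, and every other convergent or intermediate fraction in range is farther away.
Largest k: floor((62 - q_4)/q_5) = floor((62 - 27)/38) = 0.
Since k = 0, no intermediate fraction beyond p_5/q_5 has denominator <= 62, so the convergent 145/38 is the closest (its error is |1324*38 - 145*347|/(347*38) = 3/13186).

145/38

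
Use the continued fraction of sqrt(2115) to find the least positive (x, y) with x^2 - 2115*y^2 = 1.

(x, y) = (46, 1)

First expand sqrt(2115) as a continued fraction. With x_i = (sqrt(2115) + m_i)/d_i and (m_0, d_0) = (0, 1): a_0 = floor(sqrt(2115)) = 45, since 45^2 = 2025 <= 2115 < 2116 = 46^2.
Iterate m_{i+1} = d_i*a_i - m_i, d_{i+1} = (2115 - m_{i+1}^2)/d_i, a_{i+1} = floor((a_0 + m_{i+1})/d_{i+1}):
  m_1 = 1*45 - 0 = 45, d_1 = (2115 - 45^2)/1 = 90/1 = 90, a_1 = floor((45 + 45)/90) = 1.
  m_2 = 90*1 - 45 = 45, d_2 = (2115 - 45^2)/90 = 90/90 = 1, a_2 = floor((45 + 45)/1) = 90.
  m_3 = 1*90 - 45 = 45, d_3 = (2115 - 45^2)/1 = 90/1 = 90: (m_3, d_3) = (m_1, d_1) = (45, 90), so from here the quotients repeat a_1, a_2; the period length is 2.
So sqrt(2115) = [45; (1, 90)] with period length k = 2.
k is even, so the fundamental solution of x^2 - 2115y^2 = 1 is (p_{k-1}, q_{k-1}) = (p_1, q_1); compute convergents through index 1.
Convergents (p_i = a_i*p_{i-1} + p_{i-2}, q_i = a_i*q_{i-1} + q_{i-2} with p_{-2}=0, p_{-1}=1, q_{-2}=1, q_{-1}=0):
  i=0: a_0=45, p_0 = 45*1 + 0 = 45, q_0 = 45*0 + 1 = 1.
  i=1: a_1=1, p_1 = 1*45 + 1 = 46, q_1 = 1*1 + 0 = 1.
Check: 46^2 - 2115*1^2 = 2116 - 2115 = 1, so (x, y) = (46, 1) solves the equation, and by the theorem it is the least positive solution.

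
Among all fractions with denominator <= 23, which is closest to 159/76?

Expand x = 159/76 as a continued fraction with the Euclidean algorithm:
  159 = 2*76 + 7, so a_0 = 2.
  76 = 10*7 + 6, so a_1 = 10.
  7 = 1*6 + 1, so a_2 = 1.
  6 = 6*1 + 0, so a_3 = 6.
so x = [2; 10, 1, 6].
Convergents (p_i = a_i*p_{i-1} + p_{i-2}, q_i = a_i*q_{i-1} + q_{i-2} with p_{-2}=0, p_{-1}=1, q_{-2}=1, q_{-1}=0), until the denominator exceeds 23:
  i=0: a_0=2, p_0 = 2*1 + 0 = 2, q_0 = 2*0 + 1 = 1.
  i=1: a_1=10, p_1 = 10*2 + 1 = 21, q_1 = 10*1 + 0 = 10.
  i=2: a_2=1, p_2 = 1*21 + 2 = 23, q_2 = 1*10 + 1 = 11.
  i=3: a_3=6, p_3 = 6*23 + 21 = 159, q_3 = 6*11 + 10 = 76.
q_3 = 76 > 23, so the last convergent with denominator <= 23 is p_2/q_2 = 23/11.
The closest fraction with denominator <= 23 is either p_2/q_2 or the intermediate fraction (k*p_2 + p_1)/(k*q_2 + q_1) with the largest k >= 1 whose denominator stays <= 23; these approach x as k grows, and every other convergent or intermediate fraction in range is farther away.
Largest k: floor((23 - q_1)/q_2) = floor((23 - 10)/11) = 1.
That gives (1*23 + 21)/(1*11 + 10) = 44/21.
Compare the errors: |x - 23/11| = |159*11 - 23*76|/(76*11) = 1/836, and |x - 44/21| = |159*21 - 44*76|/(76*21) = 5/1596.
Cross-multiplying, 1*1596 = 1596 < 4180 = 5*836, so 1/836 is smaller: the convergent 23/11 is closer to x than 44/21.

23/11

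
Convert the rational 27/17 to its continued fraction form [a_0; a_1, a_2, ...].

Run the Euclidean algorithm on 27 and 17; the successive quotients are the partial quotients a_0, a_1, ... (each step inverts the fractional part left over by the previous one):
  27 = 1*17 + 10, so a_0 = 1.
  17 = 1*10 + 7, so a_1 = 1.
  10 = 1*7 + 3, so a_2 = 1.
  7 = 2*3 + 1, so a_3 = 2.
  3 = 3*1 + 0, so a_4 = 3.
The remainder reaches 0 after 5 divisions, so the expansion has 5 partial quotients, read off in order.

[1; 1, 1, 2, 3]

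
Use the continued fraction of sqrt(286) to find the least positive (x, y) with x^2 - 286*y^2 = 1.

First expand sqrt(286) as a continued fraction. With x_i = (sqrt(286) + m_i)/d_i and (m_0, d_0) = (0, 1): a_0 = floor(sqrt(286)) = 16, since 16^2 = 256 <= 286 < 289 = 17^2.
Iterate m_{i+1} = d_i*a_i - m_i, d_{i+1} = (286 - m_{i+1}^2)/d_i, a_{i+1} = floor((a_0 + m_{i+1})/d_{i+1}):
  m_1 = 1*16 - 0 = 16, d_1 = (286 - 16^2)/1 = 30/1 = 30, a_1 = floor((16 + 16)/30) = 1.
  m_2 = 30*1 - 16 = 14, d_2 = (286 - 14^2)/30 = 90/30 = 3, a_2 = floor((16 + 14)/3) = 10.
  m_3 = 3*10 - 14 = 16, d_3 = (286 - 16^2)/3 = 30/3 = 10, a_3 = floor((16 + 16)/10) = 3.
  m_4 = 10*3 - 16 = 14, d_4 = (286 - 14^2)/10 = 90/10 = 9, a_4 = floor((16 + 14)/9) = 3.
  m_5 = 9*3 - 14 = 13, d_5 = (286 - 13^2)/9 = 117/9 = 13, a_5 = floor((16 + 13)/13) = 2.
  m_6 = 13*2 - 13 = 13, d_6 = (286 - 13^2)/13 = 117/13 = 9, a_6 = floor((16 + 13)/9) = 3.
  m_7 = 9*3 - 13 = 14, d_7 = (286 - 14^2)/9 = 90/9 = 10, a_7 = floor((16 + 14)/10) = 3.
  m_8 = 10*3 - 14 = 16, d_8 = (286 - 16^2)/10 = 30/10 = 3, a_8 = floor((16 + 16)/3) = 10.
  m_9 = 3*10 - 16 = 14, d_9 = (286 - 14^2)/3 = 90/3 = 30, a_9 = floor((16 + 14)/30) = 1.
  m_10 = 30*1 - 14 = 16, d_10 = (286 - 16^2)/30 = 30/30 = 1, a_10 = floor((16 + 16)/1) = 32.
  m_11 = 1*32 - 16 = 16, d_11 = (286 - 16^2)/1 = 30/1 = 30: (m_11, d_11) = (m_1, d_1) = (16, 30), so from here the quotients repeat a_1, ..., a_10; the period length is 10.
So sqrt(286) = [16; (1, 10, 3, 3, 2, 3, 3, 10, 1, 32)] with period length k = 10.
k is even, so the fundamental solution of x^2 - 286y^2 = 1 is (p_{k-1}, q_{k-1}) = (p_9, q_9); compute convergents through index 9.
Convergents (p_i = a_i*p_{i-1} + p_{i-2}, q_i = a_i*q_{i-1} + q_{i-2} with p_{-2}=0, p_{-1}=1, q_{-2}=1, q_{-1}=0):
  i=0: a_0=16, p_0 = 16*1 + 0 = 16, q_0 = 16*0 + 1 = 1.
  i=1: a_1=1, p_1 = 1*16 + 1 = 17, q_1 = 1*1 + 0 = 1.
  i=2: a_2=10, p_2 = 10*17 + 16 = 186, q_2 = 10*1 + 1 = 11.
  i=3: a_3=3, p_3 = 3*186 + 17 = 575, q_3 = 3*11 + 1 = 34.
  i=4: a_4=3, p_4 = 3*575 + 186 = 1911, q_4 = 3*34 + 11 = 113.
  i=5: a_5=2, p_5 = 2*1911 + 575 = 4397, q_5 = 2*113 + 34 = 260.
  i=6: a_6=3, p_6 = 3*4397 + 1911 = 15102, q_6 = 3*260 + 113 = 893.
  i=7: a_7=3, p_7 = 3*15102 + 4397 = 49703, q_7 = 3*893 + 260 = 2939.
  i=8: a_8=10, p_8 = 10*49703 + 15102 = 512132, q_8 = 10*2939 + 893 = 30283.
  i=9: a_9=1, p_9 = 1*512132 + 49703 = 561835, q_9 = 1*30283 + 2939 = 33222.
Check: 561835^2 - 286*33222^2 = 315658567225 - 315658567224 = 1, so (x, y) = (561835, 33222) solves the equation, and by the theorem it is the least positive solution.

(x, y) = (561835, 33222)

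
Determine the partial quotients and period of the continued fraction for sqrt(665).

Write x_i = (sqrt(665) + m_i)/d_i with (m_0, d_0) = (0, 1). a_0 = floor(sqrt(665)) = 25, since 25^2 = 625 <= 665 < 676 = 26^2.
Iterate m_{i+1} = d_i*a_i - m_i, d_{i+1} = (665 - m_{i+1}^2)/d_i, a_{i+1} = floor((a_0 + m_{i+1})/d_{i+1}):
  m_1 = 1*25 - 0 = 25, d_1 = (665 - 25^2)/1 = 40/1 = 40, a_1 = floor((25 + 25)/40) = 1.
  m_2 = 40*1 - 25 = 15, d_2 = (665 - 15^2)/40 = 440/40 = 11, a_2 = floor((25 + 15)/11) = 3.
  m_3 = 11*3 - 15 = 18, d_3 = (665 - 18^2)/11 = 341/11 = 31, a_3 = floor((25 + 18)/31) = 1.
  m_4 = 31*1 - 18 = 13, d_4 = (665 - 13^2)/31 = 496/31 = 16, a_4 = floor((25 + 13)/16) = 2.
  m_5 = 16*2 - 13 = 19, d_5 = (665 - 19^2)/16 = 304/16 = 19, a_5 = floor((25 + 19)/19) = 2.
  m_6 = 19*2 - 19 = 19, d_6 = (665 - 19^2)/19 = 304/19 = 16, a_6 = floor((25 + 19)/16) = 2.
  m_7 = 16*2 - 19 = 13, d_7 = (665 - 13^2)/16 = 496/16 = 31, a_7 = floor((25 + 13)/31) = 1.
  m_8 = 31*1 - 13 = 18, d_8 = (665 - 18^2)/31 = 341/31 = 11, a_8 = floor((25 + 18)/11) = 3.
  m_9 = 11*3 - 18 = 15, d_9 = (665 - 15^2)/11 = 440/11 = 40, a_9 = floor((25 + 15)/40) = 1.
  m_10 = 40*1 - 15 = 25, d_10 = (665 - 25^2)/40 = 40/40 = 1, a_10 = floor((25 + 25)/1) = 50.
  m_11 = 1*50 - 25 = 25, d_11 = (665 - 25^2)/1 = 40/1 = 40: (m_11, d_11) = (m_1, d_1) = (25, 40), so from here the quotients repeat a_1, ..., a_10; the period length is 10.
Hence the expansion of sqrt(665) is a_0 = 25 followed by the repeating block 1, 3, 1, 2, 2, 2, 1, 3, 1, 50 (period 10).

[25; (1, 3, 1, 2, 2, 2, 1, 3, 1, 50)]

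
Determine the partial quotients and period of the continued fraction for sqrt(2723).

[52; (5, 2, 14, 2, 5, 104)]

Write x_i = (sqrt(2723) + m_i)/d_i with (m_0, d_0) = (0, 1). a_0 = floor(sqrt(2723)) = 52, since 52^2 = 2704 <= 2723 < 2809 = 53^2.
Iterate m_{i+1} = d_i*a_i - m_i, d_{i+1} = (2723 - m_{i+1}^2)/d_i, a_{i+1} = floor((a_0 + m_{i+1})/d_{i+1}):
  m_1 = 1*52 - 0 = 52, d_1 = (2723 - 52^2)/1 = 19/1 = 19, a_1 = floor((52 + 52)/19) = 5.
  m_2 = 19*5 - 52 = 43, d_2 = (2723 - 43^2)/19 = 874/19 = 46, a_2 = floor((52 + 43)/46) = 2.
  m_3 = 46*2 - 43 = 49, d_3 = (2723 - 49^2)/46 = 322/46 = 7, a_3 = floor((52 + 49)/7) = 14.
  m_4 = 7*14 - 49 = 49, d_4 = (2723 - 49^2)/7 = 322/7 = 46, a_4 = floor((52 + 49)/46) = 2.
  m_5 = 46*2 - 49 = 43, d_5 = (2723 - 43^2)/46 = 874/46 = 19, a_5 = floor((52 + 43)/19) = 5.
  m_6 = 19*5 - 43 = 52, d_6 = (2723 - 52^2)/19 = 19/19 = 1, a_6 = floor((52 + 52)/1) = 104.
  m_7 = 1*104 - 52 = 52, d_7 = (2723 - 52^2)/1 = 19/1 = 19: (m_7, d_7) = (m_1, d_1) = (52, 19), so from here the quotients repeat a_1, ..., a_6; the period length is 6.
Hence the expansion of sqrt(2723) is a_0 = 52 followed by the repeating block 5, 2, 14, 2, 5, 104 (period 6).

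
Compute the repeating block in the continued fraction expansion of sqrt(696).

Write x_i = (sqrt(696) + m_i)/d_i with (m_0, d_0) = (0, 1). a_0 = floor(sqrt(696)) = 26, since 26^2 = 676 <= 696 < 729 = 27^2.
Iterate m_{i+1} = d_i*a_i - m_i, d_{i+1} = (696 - m_{i+1}^2)/d_i, a_{i+1} = floor((a_0 + m_{i+1})/d_{i+1}):
  m_1 = 1*26 - 0 = 26, d_1 = (696 - 26^2)/1 = 20/1 = 20, a_1 = floor((26 + 26)/20) = 2.
  m_2 = 20*2 - 26 = 14, d_2 = (696 - 14^2)/20 = 500/20 = 25, a_2 = floor((26 + 14)/25) = 1.
  m_3 = 25*1 - 14 = 11, d_3 = (696 - 11^2)/25 = 575/25 = 23, a_3 = floor((26 + 11)/23) = 1.
  m_4 = 23*1 - 11 = 12, d_4 = (696 - 12^2)/23 = 552/23 = 24, a_4 = floor((26 + 12)/24) = 1.
  m_5 = 24*1 - 12 = 12, d_5 = (696 - 12^2)/24 = 552/24 = 23, a_5 = floor((26 + 12)/23) = 1.
  m_6 = 23*1 - 12 = 11, d_6 = (696 - 11^2)/23 = 575/23 = 25, a_6 = floor((26 + 11)/25) = 1.
  m_7 = 25*1 - 11 = 14, d_7 = (696 - 14^2)/25 = 500/25 = 20, a_7 = floor((26 + 14)/20) = 2.
  m_8 = 20*2 - 14 = 26, d_8 = (696 - 26^2)/20 = 20/20 = 1, a_8 = floor((26 + 26)/1) = 52.
  m_9 = 1*52 - 26 = 26, d_9 = (696 - 26^2)/1 = 20/1 = 20: (m_9, d_9) = (m_1, d_1) = (26, 20), so from here the quotients repeat a_1, ..., a_8; the period length is 8.
Hence the expansion of sqrt(696) is a_0 = 26 followed by the repeating block 2, 1, 1, 1, 1, 1, 2, 52 (period 8).

[26; (2, 1, 1, 1, 1, 1, 2, 52)]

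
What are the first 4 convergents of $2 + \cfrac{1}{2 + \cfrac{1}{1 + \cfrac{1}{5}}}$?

Using the convergent recurrence p_i = a_i*p_{i-1} + p_{i-2}, q_i = a_i*q_{i-1} + q_{i-2} with p_{-2}=0, p_{-1}=1, q_{-2}=1, q_{-1}=0:
  i=0: a_0=2, p_0 = 2*1 + 0 = 2, q_0 = 2*0 + 1 = 1.
  i=1: a_1=2, p_1 = 2*2 + 1 = 5, q_1 = 2*1 + 0 = 2.
  i=2: a_2=1, p_2 = 1*5 + 2 = 7, q_2 = 1*2 + 1 = 3.
  i=3: a_3=5, p_3 = 5*7 + 5 = 40, q_3 = 5*3 + 2 = 17.

2/1, 5/2, 7/3, 40/17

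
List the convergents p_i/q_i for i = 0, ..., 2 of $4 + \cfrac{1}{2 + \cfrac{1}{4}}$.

Using the convergent recurrence p_i = a_i*p_{i-1} + p_{i-2}, q_i = a_i*q_{i-1} + q_{i-2} with p_{-2}=0, p_{-1}=1, q_{-2}=1, q_{-1}=0:
  i=0: a_0=4, p_0 = 4*1 + 0 = 4, q_0 = 4*0 + 1 = 1.
  i=1: a_1=2, p_1 = 2*4 + 1 = 9, q_1 = 2*1 + 0 = 2.
  i=2: a_2=4, p_2 = 4*9 + 4 = 40, q_2 = 4*2 + 1 = 9.

4/1, 9/2, 40/9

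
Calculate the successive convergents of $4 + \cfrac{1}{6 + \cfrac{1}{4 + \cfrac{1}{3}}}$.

4/1, 25/6, 104/25, 337/81

Using the convergent recurrence p_i = a_i*p_{i-1} + p_{i-2}, q_i = a_i*q_{i-1} + q_{i-2} with p_{-2}=0, p_{-1}=1, q_{-2}=1, q_{-1}=0:
  i=0: a_0=4, p_0 = 4*1 + 0 = 4, q_0 = 4*0 + 1 = 1.
  i=1: a_1=6, p_1 = 6*4 + 1 = 25, q_1 = 6*1 + 0 = 6.
  i=2: a_2=4, p_2 = 4*25 + 4 = 104, q_2 = 4*6 + 1 = 25.
  i=3: a_3=3, p_3 = 3*104 + 25 = 337, q_3 = 3*25 + 6 = 81.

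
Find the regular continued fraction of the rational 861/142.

[6; 15, 1, 3, 2]

Run the Euclidean algorithm on 861 and 142; the successive quotients are the partial quotients a_0, a_1, ... (each step inverts the fractional part left over by the previous one):
  861 = 6*142 + 9, so a_0 = 6.
  142 = 15*9 + 7, so a_1 = 15.
  9 = 1*7 + 2, so a_2 = 1.
  7 = 3*2 + 1, so a_3 = 3.
  2 = 2*1 + 0, so a_4 = 2.
The remainder reaches 0 after 5 divisions, so the expansion has 5 partial quotients, read off in order.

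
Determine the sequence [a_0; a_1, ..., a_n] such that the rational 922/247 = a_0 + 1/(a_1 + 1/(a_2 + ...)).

[3; 1, 2, 1, 2, 1, 7, 2]

Run the Euclidean algorithm on 922 and 247; the successive quotients are the partial quotients a_0, a_1, ... (each step inverts the fractional part left over by the previous one):
  922 = 3*247 + 181, so a_0 = 3.
  247 = 1*181 + 66, so a_1 = 1.
  181 = 2*66 + 49, so a_2 = 2.
  66 = 1*49 + 17, so a_3 = 1.
  49 = 2*17 + 15, so a_4 = 2.
  17 = 1*15 + 2, so a_5 = 1.
  15 = 7*2 + 1, so a_6 = 7.
  2 = 2*1 + 0, so a_7 = 2.
The remainder reaches 0 after 8 divisions, so the expansion has 8 partial quotients, read off in order.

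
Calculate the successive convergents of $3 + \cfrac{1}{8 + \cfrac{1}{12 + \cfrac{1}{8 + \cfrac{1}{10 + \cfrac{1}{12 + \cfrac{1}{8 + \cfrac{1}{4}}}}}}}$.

3/1, 25/8, 303/97, 2449/784, 24793/7937, 299965/96028, 2424513/776161, 9998017/3200672

Using the convergent recurrence p_i = a_i*p_{i-1} + p_{i-2}, q_i = a_i*q_{i-1} + q_{i-2} with p_{-2}=0, p_{-1}=1, q_{-2}=1, q_{-1}=0:
  i=0: a_0=3, p_0 = 3*1 + 0 = 3, q_0 = 3*0 + 1 = 1.
  i=1: a_1=8, p_1 = 8*3 + 1 = 25, q_1 = 8*1 + 0 = 8.
  i=2: a_2=12, p_2 = 12*25 + 3 = 303, q_2 = 12*8 + 1 = 97.
  i=3: a_3=8, p_3 = 8*303 + 25 = 2449, q_3 = 8*97 + 8 = 784.
  i=4: a_4=10, p_4 = 10*2449 + 303 = 24793, q_4 = 10*784 + 97 = 7937.
  i=5: a_5=12, p_5 = 12*24793 + 2449 = 299965, q_5 = 12*7937 + 784 = 96028.
  i=6: a_6=8, p_6 = 8*299965 + 24793 = 2424513, q_6 = 8*96028 + 7937 = 776161.
  i=7: a_7=4, p_7 = 4*2424513 + 299965 = 9998017, q_7 = 4*776161 + 96028 = 3200672.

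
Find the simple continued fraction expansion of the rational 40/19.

[2; 9, 2]

Run the Euclidean algorithm on 40 and 19; the successive quotients are the partial quotients a_0, a_1, ... (each step inverts the fractional part left over by the previous one):
  40 = 2*19 + 2, so a_0 = 2.
  19 = 9*2 + 1, so a_1 = 9.
  2 = 2*1 + 0, so a_2 = 2.
The remainder reaches 0 after 3 divisions, so the expansion has 3 partial quotients, read off in order.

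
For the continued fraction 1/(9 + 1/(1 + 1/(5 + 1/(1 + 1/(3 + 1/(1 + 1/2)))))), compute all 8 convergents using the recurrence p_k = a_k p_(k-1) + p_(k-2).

Using the convergent recurrence p_i = a_i*p_{i-1} + p_{i-2}, q_i = a_i*q_{i-1} + q_{i-2} with p_{-2}=0, p_{-1}=1, q_{-2}=1, q_{-1}=0:
  i=0: a_0=0, p_0 = 0*1 + 0 = 0, q_0 = 0*0 + 1 = 1.
  i=1: a_1=9, p_1 = 9*0 + 1 = 1, q_1 = 9*1 + 0 = 9.
  i=2: a_2=1, p_2 = 1*1 + 0 = 1, q_2 = 1*9 + 1 = 10.
  i=3: a_3=5, p_3 = 5*1 + 1 = 6, q_3 = 5*10 + 9 = 59.
  i=4: a_4=1, p_4 = 1*6 + 1 = 7, q_4 = 1*59 + 10 = 69.
  i=5: a_5=3, p_5 = 3*7 + 6 = 27, q_5 = 3*69 + 59 = 266.
  i=6: a_6=1, p_6 = 1*27 + 7 = 34, q_6 = 1*266 + 69 = 335.
  i=7: a_7=2, p_7 = 2*34 + 27 = 95, q_7 = 2*335 + 266 = 936.

0/1, 1/9, 1/10, 6/59, 7/69, 27/266, 34/335, 95/936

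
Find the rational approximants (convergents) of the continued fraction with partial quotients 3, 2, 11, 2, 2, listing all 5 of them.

Using the convergent recurrence p_i = a_i*p_{i-1} + p_{i-2}, q_i = a_i*q_{i-1} + q_{i-2} with p_{-2}=0, p_{-1}=1, q_{-2}=1, q_{-1}=0:
  i=0: a_0=3, p_0 = 3*1 + 0 = 3, q_0 = 3*0 + 1 = 1.
  i=1: a_1=2, p_1 = 2*3 + 1 = 7, q_1 = 2*1 + 0 = 2.
  i=2: a_2=11, p_2 = 11*7 + 3 = 80, q_2 = 11*2 + 1 = 23.
  i=3: a_3=2, p_3 = 2*80 + 7 = 167, q_3 = 2*23 + 2 = 48.
  i=4: a_4=2, p_4 = 2*167 + 80 = 414, q_4 = 2*48 + 23 = 119.

3/1, 7/2, 80/23, 167/48, 414/119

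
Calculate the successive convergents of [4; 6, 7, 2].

Using the convergent recurrence p_i = a_i*p_{i-1} + p_{i-2}, q_i = a_i*q_{i-1} + q_{i-2} with p_{-2}=0, p_{-1}=1, q_{-2}=1, q_{-1}=0:
  i=0: a_0=4, p_0 = 4*1 + 0 = 4, q_0 = 4*0 + 1 = 1.
  i=1: a_1=6, p_1 = 6*4 + 1 = 25, q_1 = 6*1 + 0 = 6.
  i=2: a_2=7, p_2 = 7*25 + 4 = 179, q_2 = 7*6 + 1 = 43.
  i=3: a_3=2, p_3 = 2*179 + 25 = 383, q_3 = 2*43 + 6 = 92.

4/1, 25/6, 179/43, 383/92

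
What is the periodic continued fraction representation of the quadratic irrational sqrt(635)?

Write x_i = (sqrt(635) + m_i)/d_i with (m_0, d_0) = (0, 1). a_0 = floor(sqrt(635)) = 25, since 25^2 = 625 <= 635 < 676 = 26^2.
Iterate m_{i+1} = d_i*a_i - m_i, d_{i+1} = (635 - m_{i+1}^2)/d_i, a_{i+1} = floor((a_0 + m_{i+1})/d_{i+1}):
  m_1 = 1*25 - 0 = 25, d_1 = (635 - 25^2)/1 = 10/1 = 10, a_1 = floor((25 + 25)/10) = 5.
  m_2 = 10*5 - 25 = 25, d_2 = (635 - 25^2)/10 = 10/10 = 1, a_2 = floor((25 + 25)/1) = 50.
  m_3 = 1*50 - 25 = 25, d_3 = (635 - 25^2)/1 = 10/1 = 10: (m_3, d_3) = (m_1, d_1) = (25, 10), so from here the quotients repeat a_1, a_2; the period length is 2.
Hence the expansion of sqrt(635) is a_0 = 25 followed by the repeating block 5, 50 (period 2).

[25; (5, 50)]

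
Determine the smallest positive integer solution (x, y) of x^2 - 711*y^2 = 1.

(x, y) = (80, 3)

First expand sqrt(711) as a continued fraction. With x_i = (sqrt(711) + m_i)/d_i and (m_0, d_0) = (0, 1): a_0 = floor(sqrt(711)) = 26, since 26^2 = 676 <= 711 < 729 = 27^2.
Iterate m_{i+1} = d_i*a_i - m_i, d_{i+1} = (711 - m_{i+1}^2)/d_i, a_{i+1} = floor((a_0 + m_{i+1})/d_{i+1}):
  m_1 = 1*26 - 0 = 26, d_1 = (711 - 26^2)/1 = 35/1 = 35, a_1 = floor((26 + 26)/35) = 1.
  m_2 = 35*1 - 26 = 9, d_2 = (711 - 9^2)/35 = 630/35 = 18, a_2 = floor((26 + 9)/18) = 1.
  m_3 = 18*1 - 9 = 9, d_3 = (711 - 9^2)/18 = 630/18 = 35, a_3 = floor((26 + 9)/35) = 1.
  m_4 = 35*1 - 9 = 26, d_4 = (711 - 26^2)/35 = 35/35 = 1, a_4 = floor((26 + 26)/1) = 52.
  m_5 = 1*52 - 26 = 26, d_5 = (711 - 26^2)/1 = 35/1 = 35: (m_5, d_5) = (m_1, d_1) = (26, 35), so from here the quotients repeat a_1, ..., a_4; the period length is 4.
So sqrt(711) = [26; (1, 1, 1, 52)] with period length k = 4.
k is even, so the fundamental solution of x^2 - 711y^2 = 1 is (p_{k-1}, q_{k-1}) = (p_3, q_3); compute convergents through index 3.
Convergents (p_i = a_i*p_{i-1} + p_{i-2}, q_i = a_i*q_{i-1} + q_{i-2} with p_{-2}=0, p_{-1}=1, q_{-2}=1, q_{-1}=0):
  i=0: a_0=26, p_0 = 26*1 + 0 = 26, q_0 = 26*0 + 1 = 1.
  i=1: a_1=1, p_1 = 1*26 + 1 = 27, q_1 = 1*1 + 0 = 1.
  i=2: a_2=1, p_2 = 1*27 + 26 = 53, q_2 = 1*1 + 1 = 2.
  i=3: a_3=1, p_3 = 1*53 + 27 = 80, q_3 = 1*2 + 1 = 3.
Check: 80^2 - 711*3^2 = 6400 - 6399 = 1, so (x, y) = (80, 3) solves the equation, and by the theorem it is the least positive solution.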